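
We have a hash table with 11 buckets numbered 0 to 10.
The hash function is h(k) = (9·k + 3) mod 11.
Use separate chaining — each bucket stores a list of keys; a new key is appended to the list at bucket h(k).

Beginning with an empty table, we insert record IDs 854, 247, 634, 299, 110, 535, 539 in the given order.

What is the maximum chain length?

Insert 854: h=0, bucket 0 empty -> new chain.
Insert 247: h=4, bucket 4 empty -> new chain.
Insert 634: h=0, bucket 0 nonempty -> append to chain.
Insert 299: h=10, bucket 10 empty -> new chain.
Insert 110: h=3, bucket 3 empty -> new chain.
Insert 535: h=0, bucket 0 nonempty -> append to chain.
Insert 539: h=3, bucket 3 nonempty -> append to chain.
Final buckets:
0: 854 -> 634 -> 535
1: .
2: .
3: 110 -> 539
4: 247
5: .
6: .
7: .
8: .
9: .
10: 299

3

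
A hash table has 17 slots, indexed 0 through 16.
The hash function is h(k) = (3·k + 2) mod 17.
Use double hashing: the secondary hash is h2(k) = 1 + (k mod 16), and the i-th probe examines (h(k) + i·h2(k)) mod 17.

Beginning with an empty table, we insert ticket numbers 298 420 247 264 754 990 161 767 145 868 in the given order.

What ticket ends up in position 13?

298 hashes to 12; slot 12 is free → place at 12.
420 hashes to 4; slot 4 is free → place at 4.
247 hashes to 12, h2=8; 12 taken → place at 3.
264 hashes to 12, h2=9; 12,4 taken → place at 13.
754 hashes to 3, h2=3; 3 taken → place at 6.
990 hashes to 14; slot 14 is free → place at 14.
161 hashes to 9; slot 9 is free → place at 9.
767 hashes to 8; slot 8 is free → place at 8.
145 hashes to 12, h2=2; 12,14 taken → place at 16.
868 hashes to 5; slot 5 is free → place at 5.
Table: [., ., ., 247, 420, 868, 754, ., 767, 161, ., ., 298, 264, 990, ., 145]

264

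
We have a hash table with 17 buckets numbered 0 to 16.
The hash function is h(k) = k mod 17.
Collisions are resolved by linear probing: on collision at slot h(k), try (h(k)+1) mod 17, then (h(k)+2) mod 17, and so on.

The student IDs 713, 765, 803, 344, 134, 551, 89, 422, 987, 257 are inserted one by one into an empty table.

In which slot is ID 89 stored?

6

713 hashes to 16; slot 16 is free -> place at 16.
765 hashes to 0; slot 0 is free -> place at 0.
803 hashes to 4; slot 4 is free -> place at 4.
344 hashes to 4; 4 taken -> place at 5.
134 hashes to 15; slot 15 is free -> place at 15.
551 hashes to 7; slot 7 is free -> place at 7.
89 hashes to 4; 4,5 taken -> place at 6.
422 hashes to 14; slot 14 is free -> place at 14.
987 hashes to 1; slot 1 is free -> place at 1.
257 hashes to 2; slot 2 is free -> place at 2.
Table: [765, 987, 257, —, 803, 344, 89, 551, —, —, —, —, —, —, 422, 134, 713]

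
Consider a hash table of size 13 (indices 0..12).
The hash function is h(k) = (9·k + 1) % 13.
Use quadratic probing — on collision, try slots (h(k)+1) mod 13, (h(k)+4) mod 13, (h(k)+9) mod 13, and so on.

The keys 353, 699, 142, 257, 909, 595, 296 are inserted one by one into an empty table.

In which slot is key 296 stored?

353 hashes to 6; slot 6 is free => place at 6.
699 hashes to 0; slot 0 is free => place at 0.
142 hashes to 5; slot 5 is free => place at 5.
257 hashes to 0; 0 taken => place at 1.
909 hashes to 5; 5,6 taken => place at 9.
595 hashes to 0; 0,1 taken => place at 4.
296 hashes to 0; 0,1,4,9 taken => place at 3.
Table: [699, 257, —, 296, 595, 142, 353, —, —, 909, —, —, —]

3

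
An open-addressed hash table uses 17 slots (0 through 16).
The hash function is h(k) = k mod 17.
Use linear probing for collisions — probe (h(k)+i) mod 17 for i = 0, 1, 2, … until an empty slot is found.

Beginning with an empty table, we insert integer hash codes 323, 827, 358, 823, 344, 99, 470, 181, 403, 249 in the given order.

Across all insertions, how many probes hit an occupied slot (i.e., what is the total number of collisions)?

11

Insert 323: h=0, slot 0 empty -> index 0.
Insert 827: h=11, slot 11 empty -> index 11.
Insert 358: h=1, slot 1 empty -> index 1.
Insert 823: h=7, slot 7 empty -> index 7.
Insert 344: h=4, slot 4 empty -> index 4.
Insert 99: h=14, slot 14 empty -> index 14.
Insert 470: h=11, slot 11 occupied -> index 12.
Insert 181: h=11, slots 11,12 occupied -> index 13.
Insert 403: h=12, slots 12,13,14 occupied -> index 15.
Insert 249: h=11, slots 11,12,13,14,15 occupied -> index 16.
Table: [323, 358, _, _, 344, _, _, 823, _, _, _, 827, 470, 181, 99, 403, 249]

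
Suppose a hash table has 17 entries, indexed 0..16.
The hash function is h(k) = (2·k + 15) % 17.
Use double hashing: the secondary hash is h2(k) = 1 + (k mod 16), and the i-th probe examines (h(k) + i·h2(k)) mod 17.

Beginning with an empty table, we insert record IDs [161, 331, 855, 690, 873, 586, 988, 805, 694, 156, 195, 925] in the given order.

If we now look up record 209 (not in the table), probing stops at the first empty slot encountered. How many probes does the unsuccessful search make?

7

Insert 161: h=14, slot 14 empty → index 14.
Insert 331: h=14, h2=12, slot 14 occupied → index 9.
Insert 855: h=8, slot 8 empty → index 8.
Insert 690: h=1, slot 1 empty → index 1.
Insert 873: h=10, slot 10 empty → index 10.
Insert 586: h=14, h2=11, slots 14,8 occupied → index 2.
Insert 988: h=2, h2=13, slot 2 occupied → index 15.
Insert 805: h=10, h2=6, slot 10 occupied → index 16.
Insert 694: h=9, h2=7, slots 9,16 occupied → index 6.
Insert 156: h=4, slot 4 empty → index 4.
Insert 195: h=14, h2=4, slots 14,1 occupied → index 5.
Insert 925: h=12, slot 12 empty → index 12.
Table: [∅, 690, 586, ∅, 156, 195, 694, ∅, 855, 331, 873, ∅, 925, ∅, 161, 988, 805]
Lookup 209: h=8, h2=2, probe 8,10,12,14,16,1,3 → slot 3 empty, not found.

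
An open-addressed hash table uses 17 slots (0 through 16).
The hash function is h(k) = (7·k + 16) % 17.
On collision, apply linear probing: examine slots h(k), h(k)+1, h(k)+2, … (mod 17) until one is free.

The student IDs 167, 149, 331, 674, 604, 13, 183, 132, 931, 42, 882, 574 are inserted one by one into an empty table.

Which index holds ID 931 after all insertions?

10

167: h=12 -> slot 12
149: h=5 -> slot 5
331: h=4 -> slot 4
674: h=8 -> slot 8
604: h=11 -> slot 11
13: h=5, probe 5,6 -> slot 6
183: h=5, probe 5,6,7 -> slot 7
132: h=5, probe 5,6,7,8,9 -> slot 9
931: h=5, probe 5,6,7,8,9,10 -> slot 10
42: h=4, probe 4,5,6,7,8,9,10,11,12,13 -> slot 13
882: h=2 -> slot 2
574: h=5, probe 5,6,7,8,9,10,11,12,13,14 -> slot 14
Table: [-, -, 882, -, 331, 149, 13, 183, 674, 132, 931, 604, 167, 42, 574, -, -]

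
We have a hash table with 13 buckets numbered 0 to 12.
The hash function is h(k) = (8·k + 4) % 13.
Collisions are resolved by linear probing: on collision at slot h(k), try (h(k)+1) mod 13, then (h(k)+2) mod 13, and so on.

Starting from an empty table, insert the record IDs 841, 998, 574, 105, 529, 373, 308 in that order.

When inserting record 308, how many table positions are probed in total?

5

841 hashes to 11; slot 11 is free → place at 11.
998 hashes to 6; slot 6 is free → place at 6.
574 hashes to 7; slot 7 is free → place at 7.
105 hashes to 12; slot 12 is free → place at 12.
529 hashes to 11; 11,12 taken → place at 0.
373 hashes to 11; 11,12,0 taken → place at 1.
308 hashes to 11; 11,12,0,1 taken → place at 2.
Table: [529, 373, 308, —, —, —, 998, 574, —, —, —, 841, 105]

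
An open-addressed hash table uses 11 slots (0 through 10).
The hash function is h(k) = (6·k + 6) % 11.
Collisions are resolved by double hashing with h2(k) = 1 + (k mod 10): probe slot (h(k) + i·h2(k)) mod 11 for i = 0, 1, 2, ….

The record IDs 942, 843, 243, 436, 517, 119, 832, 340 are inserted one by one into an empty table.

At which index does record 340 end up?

2

942: h=4 => slot 4
843: h=4, h2=4, probe 4,8 => slot 8
243: h=1 => slot 1
436: h=4, h2=7, probe 4,0 => slot 0
517: h=6 => slot 6
119: h=5 => slot 5
832: h=4, h2=3, probe 4,7 => slot 7
340: h=0, h2=1, probe 0,1,2 => slot 2
Table: [436, 243, 340, _, 942, 119, 517, 832, 843, _, _]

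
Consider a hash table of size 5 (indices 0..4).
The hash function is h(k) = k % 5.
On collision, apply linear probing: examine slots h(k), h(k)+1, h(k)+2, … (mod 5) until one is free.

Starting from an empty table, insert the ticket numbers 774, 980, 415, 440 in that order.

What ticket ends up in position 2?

774: h=4 -> slot 4
980: h=0 -> slot 0
415: h=0, probe 0,1 -> slot 1
440: h=0, probe 0,1,2 -> slot 2
Table: [980, 415, 440, ∅, 774]

440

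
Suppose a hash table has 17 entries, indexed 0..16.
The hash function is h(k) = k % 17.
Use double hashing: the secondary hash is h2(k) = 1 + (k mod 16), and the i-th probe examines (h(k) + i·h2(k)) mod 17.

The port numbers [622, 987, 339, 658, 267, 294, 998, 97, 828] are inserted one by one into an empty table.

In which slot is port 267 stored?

622 hashes to 10; slot 10 is free -> place at 10.
987 hashes to 1; slot 1 is free -> place at 1.
339 hashes to 16; slot 16 is free -> place at 16.
658 hashes to 12; slot 12 is free -> place at 12.
267 hashes to 12, h2=12; 12 taken -> place at 7.
294 hashes to 5; slot 5 is free -> place at 5.
998 hashes to 12, h2=7; 12 taken -> place at 2.
97 hashes to 12, h2=2; 12 taken -> place at 14.
828 hashes to 12, h2=13; 12 taken -> place at 8.
Table: [_, 987, 998, _, _, 294, _, 267, 828, _, 622, _, 658, _, 97, _, 339]

7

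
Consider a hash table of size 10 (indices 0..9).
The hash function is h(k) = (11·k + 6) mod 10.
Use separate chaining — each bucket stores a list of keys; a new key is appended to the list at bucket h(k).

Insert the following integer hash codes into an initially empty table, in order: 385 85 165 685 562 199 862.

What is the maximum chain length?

4

385 -> bucket 1
85 -> bucket 1 (collision)
165 -> bucket 1 (collision)
685 -> bucket 1 (collision)
562 -> bucket 8
199 -> bucket 5
862 -> bucket 8 (collision)
Final buckets:
0: ∅
1: 385 -> 85 -> 165 -> 685
2: ∅
3: ∅
4: ∅
5: 199
6: ∅
7: ∅
8: 562 -> 862
9: ∅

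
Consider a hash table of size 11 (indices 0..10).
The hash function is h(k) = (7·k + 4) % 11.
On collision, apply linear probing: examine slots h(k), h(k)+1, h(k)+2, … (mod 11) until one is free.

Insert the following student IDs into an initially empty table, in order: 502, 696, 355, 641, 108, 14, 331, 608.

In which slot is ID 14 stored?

502: h=9 => slot 9
696: h=3 => slot 3
355: h=3, probe 3,4 => slot 4
641: h=3, probe 3,4,5 => slot 5
108: h=1 => slot 1
14: h=3, probe 3,4,5,6 => slot 6
331: h=0 => slot 0
608: h=3, probe 3,4,5,6,7 => slot 7
Table: [331, 108, ., 696, 355, 641, 14, 608, ., 502, .]

6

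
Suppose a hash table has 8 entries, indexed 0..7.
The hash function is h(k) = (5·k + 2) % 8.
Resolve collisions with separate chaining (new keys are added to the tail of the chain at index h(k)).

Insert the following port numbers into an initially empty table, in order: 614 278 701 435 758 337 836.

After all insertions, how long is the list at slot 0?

Insert 614: h=0, bucket 0 empty → new chain.
Insert 278: h=0, bucket 0 nonempty → append to chain.
Insert 701: h=3, bucket 3 empty → new chain.
Insert 435: h=1, bucket 1 empty → new chain.
Insert 758: h=0, bucket 0 nonempty → append to chain.
Insert 337: h=7, bucket 7 empty → new chain.
Insert 836: h=6, bucket 6 empty → new chain.
Final buckets:
0: 614 -> 278 -> 758
1: 435
2: -
3: 701
4: -
5: -
6: 836
7: 337

3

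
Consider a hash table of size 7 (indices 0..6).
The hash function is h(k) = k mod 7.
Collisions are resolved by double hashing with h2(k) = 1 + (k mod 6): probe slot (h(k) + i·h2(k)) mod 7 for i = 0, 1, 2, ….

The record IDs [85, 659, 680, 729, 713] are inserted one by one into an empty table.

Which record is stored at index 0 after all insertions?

85: h=1 -> slot 1
659: h=1, h2=6, probe 1,0 -> slot 0
680: h=1, h2=3, probe 1,4 -> slot 4
729: h=1, h2=4, probe 1,5 -> slot 5
713: h=6 -> slot 6
Table: [659, 85, ∅, ∅, 680, 729, 713]

659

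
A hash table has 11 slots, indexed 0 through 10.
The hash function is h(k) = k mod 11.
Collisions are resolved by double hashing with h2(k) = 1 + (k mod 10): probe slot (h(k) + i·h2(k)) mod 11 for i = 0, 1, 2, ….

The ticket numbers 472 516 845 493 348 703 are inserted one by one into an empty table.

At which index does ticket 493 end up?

472: h=10 -> slot 10
516: h=10, h2=7, probe 10,6 -> slot 6
845: h=9 -> slot 9
493: h=9, h2=4, probe 9,2 -> slot 2
348: h=7 -> slot 7
703: h=10, h2=4, probe 10,3 -> slot 3
Table: [∅, ∅, 493, 703, ∅, ∅, 516, 348, ∅, 845, 472]

2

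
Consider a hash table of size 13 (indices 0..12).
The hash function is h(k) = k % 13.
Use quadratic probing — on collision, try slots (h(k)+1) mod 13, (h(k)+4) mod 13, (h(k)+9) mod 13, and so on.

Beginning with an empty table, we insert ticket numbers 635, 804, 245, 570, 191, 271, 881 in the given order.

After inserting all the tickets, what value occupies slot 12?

635: h=11 => slot 11
804: h=11, probe 11,12 => slot 12
245: h=11, probe 11,12,2 => slot 2
570: h=11, probe 11,12,2,7 => slot 7
191: h=9 => slot 9
271: h=11, probe 11,12,2,7,1 => slot 1
881: h=10 => slot 10
Table: [., 271, 245, ., ., ., ., 570, ., 191, 881, 635, 804]

804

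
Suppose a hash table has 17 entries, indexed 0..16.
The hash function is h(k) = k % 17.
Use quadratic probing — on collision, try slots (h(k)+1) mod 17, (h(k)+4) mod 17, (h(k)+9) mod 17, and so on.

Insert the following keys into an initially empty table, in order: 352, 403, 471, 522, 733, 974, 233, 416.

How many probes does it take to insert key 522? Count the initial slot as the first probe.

4

Insert 352: h=12, slot 12 empty -> index 12.
Insert 403: h=12, slot 12 occupied -> index 13.
Insert 471: h=12, slots 12,13 occupied -> index 16.
Insert 522: h=12, slots 12,13,16 occupied -> index 4.
Insert 733: h=2, slot 2 empty -> index 2.
Insert 974: h=5, slot 5 empty -> index 5.
Insert 233: h=12, slots 12,13,16,4 occupied -> index 11.
Insert 416: h=8, slot 8 empty -> index 8.
Table: [-, -, 733, -, 522, 974, -, -, 416, -, -, 233, 352, 403, -, -, 471]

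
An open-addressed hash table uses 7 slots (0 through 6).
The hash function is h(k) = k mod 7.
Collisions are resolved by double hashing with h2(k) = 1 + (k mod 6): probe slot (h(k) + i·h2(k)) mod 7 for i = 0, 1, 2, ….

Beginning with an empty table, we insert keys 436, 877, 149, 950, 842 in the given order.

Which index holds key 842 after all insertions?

0

436 hashes to 2; slot 2 is free => place at 2.
877 hashes to 2, h2=2; 2 taken => place at 4.
149 hashes to 2, h2=6; 2 taken => place at 1.
950 hashes to 5; slot 5 is free => place at 5.
842 hashes to 2, h2=3; 2,5,1,4 taken => place at 0.
Table: [842, 149, 436, _, 877, 950, _]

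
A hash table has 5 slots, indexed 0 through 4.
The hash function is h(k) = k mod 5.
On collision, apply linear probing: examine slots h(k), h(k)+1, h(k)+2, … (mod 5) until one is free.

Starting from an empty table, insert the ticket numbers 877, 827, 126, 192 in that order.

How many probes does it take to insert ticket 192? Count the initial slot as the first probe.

3

877 hashes to 2; slot 2 is free => place at 2.
827 hashes to 2; 2 taken => place at 3.
126 hashes to 1; slot 1 is free => place at 1.
192 hashes to 2; 2,3 taken => place at 4.
Table: [-, 126, 877, 827, 192]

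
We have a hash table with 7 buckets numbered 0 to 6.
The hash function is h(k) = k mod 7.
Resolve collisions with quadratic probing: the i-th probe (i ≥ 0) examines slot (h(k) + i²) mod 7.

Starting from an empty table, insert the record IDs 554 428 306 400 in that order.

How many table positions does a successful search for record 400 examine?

4

554 hashes to 1; slot 1 is free -> place at 1.
428 hashes to 1; 1 taken -> place at 2.
306 hashes to 5; slot 5 is free -> place at 5.
400 hashes to 1; 1,2,5 taken -> place at 3.
Table: [_, 554, 428, 400, _, 306, _]
Lookup 400: h=1, probe 1,2,5,3 → found at 3.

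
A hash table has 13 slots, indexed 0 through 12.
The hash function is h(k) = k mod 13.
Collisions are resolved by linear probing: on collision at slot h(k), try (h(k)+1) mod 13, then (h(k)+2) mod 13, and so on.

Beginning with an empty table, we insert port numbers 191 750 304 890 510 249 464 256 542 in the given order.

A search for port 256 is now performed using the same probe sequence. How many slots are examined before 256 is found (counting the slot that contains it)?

4

191 hashes to 9; slot 9 is free → place at 9.
750 hashes to 9; 9 taken → place at 10.
304 hashes to 5; slot 5 is free → place at 5.
890 hashes to 6; slot 6 is free → place at 6.
510 hashes to 3; slot 3 is free → place at 3.
249 hashes to 2; slot 2 is free → place at 2.
464 hashes to 9; 9,10 taken → place at 11.
256 hashes to 9; 9,10,11 taken → place at 12.
542 hashes to 9; 9,10,11,12 taken → place at 0.
Table: [542, —, 249, 510, —, 304, 890, —, —, 191, 750, 464, 256]
Lookup 256: h=9, probe 9,10,11,12 → found at 12.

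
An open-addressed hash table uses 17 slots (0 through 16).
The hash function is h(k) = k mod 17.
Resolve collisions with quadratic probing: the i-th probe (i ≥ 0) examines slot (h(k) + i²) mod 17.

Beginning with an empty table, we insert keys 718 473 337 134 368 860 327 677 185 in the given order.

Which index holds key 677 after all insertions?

1

718: h=4 → slot 4
473: h=14 → slot 14
337: h=14, probe 14,15 → slot 15
134: h=15, probe 15,16 → slot 16
368: h=11 → slot 11
860: h=10 → slot 10
327: h=4, probe 4,5 → slot 5
677: h=14, probe 14,15,1 → slot 1
185: h=15, probe 15,16,2 → slot 2
Table: [_, 677, 185, _, 718, 327, _, _, _, _, 860, 368, _, _, 473, 337, 134]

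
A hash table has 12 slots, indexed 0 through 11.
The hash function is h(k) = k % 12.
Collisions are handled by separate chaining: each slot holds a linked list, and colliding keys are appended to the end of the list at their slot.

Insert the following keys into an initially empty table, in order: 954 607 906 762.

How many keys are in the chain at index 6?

954 → bucket 6
607 → bucket 7
906 → bucket 6 (collision)
762 → bucket 6 (collision)
Final buckets:
0: -
1: -
2: -
3: -
4: -
5: -
6: 954 -> 906 -> 762
7: 607
8: -
9: -
10: -
11: -

3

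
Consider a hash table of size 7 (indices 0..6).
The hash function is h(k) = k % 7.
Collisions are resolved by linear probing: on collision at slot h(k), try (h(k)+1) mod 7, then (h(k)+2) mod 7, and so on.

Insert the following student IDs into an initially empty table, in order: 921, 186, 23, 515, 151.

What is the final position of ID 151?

Insert 921: h=4, slot 4 empty → index 4.
Insert 186: h=4, slot 4 occupied → index 5.
Insert 23: h=2, slot 2 empty → index 2.
Insert 515: h=4, slots 4,5 occupied → index 6.
Insert 151: h=4, slots 4,5,6 occupied → index 0.
Table: [151, -, 23, -, 921, 186, 515]

0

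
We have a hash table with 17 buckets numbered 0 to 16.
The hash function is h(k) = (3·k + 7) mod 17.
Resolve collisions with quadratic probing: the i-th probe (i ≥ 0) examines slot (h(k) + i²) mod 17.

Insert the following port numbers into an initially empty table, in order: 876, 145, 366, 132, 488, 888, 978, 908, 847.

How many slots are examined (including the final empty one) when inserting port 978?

876 hashes to 0; slot 0 is free -> place at 0.
145 hashes to 0; 0 taken -> place at 1.
366 hashes to 0; 0,1 taken -> place at 4.
132 hashes to 12; slot 12 is free -> place at 12.
488 hashes to 9; slot 9 is free -> place at 9.
888 hashes to 2; slot 2 is free -> place at 2.
978 hashes to 0; 0,1,4,9 taken -> place at 16.
908 hashes to 11; slot 11 is free -> place at 11.
847 hashes to 15; slot 15 is free -> place at 15.
Table: [876, 145, 888, ., 366, ., ., ., ., 488, ., 908, 132, ., ., 847, 978]

5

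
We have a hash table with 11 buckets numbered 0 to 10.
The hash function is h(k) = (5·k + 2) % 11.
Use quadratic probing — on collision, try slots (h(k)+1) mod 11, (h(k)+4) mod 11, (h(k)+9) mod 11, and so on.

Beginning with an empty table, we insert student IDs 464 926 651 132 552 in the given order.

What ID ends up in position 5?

464: h=1 → slot 1
926: h=1, probe 1,2 → slot 2
651: h=1, probe 1,2,5 → slot 5
132: h=2, probe 2,3 → slot 3
552: h=1, probe 1,2,5,10 → slot 10
Table: [-, 464, 926, 132, -, 651, -, -, -, -, 552]

651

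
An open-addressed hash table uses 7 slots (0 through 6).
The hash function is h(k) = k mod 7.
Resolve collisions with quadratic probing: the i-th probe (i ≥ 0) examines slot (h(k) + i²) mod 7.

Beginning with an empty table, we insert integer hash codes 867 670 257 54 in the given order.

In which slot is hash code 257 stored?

2

867: h=6 => slot 6
670: h=5 => slot 5
257: h=5, probe 5,6,2 => slot 2
54: h=5, probe 5,6,2,0 => slot 0
Table: [54, ., 257, ., ., 670, 867]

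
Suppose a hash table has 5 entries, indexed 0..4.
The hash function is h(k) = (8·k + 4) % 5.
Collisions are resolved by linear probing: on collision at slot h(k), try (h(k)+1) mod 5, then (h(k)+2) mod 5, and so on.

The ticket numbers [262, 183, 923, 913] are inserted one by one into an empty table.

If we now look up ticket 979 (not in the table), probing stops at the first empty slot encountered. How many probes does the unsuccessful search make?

2

262 hashes to 0; slot 0 is free → place at 0.
183 hashes to 3; slot 3 is free → place at 3.
923 hashes to 3; 3 taken → place at 4.
913 hashes to 3; 3,4,0 taken → place at 1.
Table: [262, 913, _, 183, 923]
Lookup 979: h=1, probe 1,2 → slot 2 empty, not found.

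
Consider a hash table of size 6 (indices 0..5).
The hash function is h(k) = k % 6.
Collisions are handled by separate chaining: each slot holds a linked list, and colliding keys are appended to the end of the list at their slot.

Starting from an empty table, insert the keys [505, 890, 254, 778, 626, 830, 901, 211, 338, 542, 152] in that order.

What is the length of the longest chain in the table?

7

505 -> bucket 1
890 -> bucket 2
254 -> bucket 2 (collision)
778 -> bucket 4
626 -> bucket 2 (collision)
830 -> bucket 2 (collision)
901 -> bucket 1 (collision)
211 -> bucket 1 (collision)
338 -> bucket 2 (collision)
542 -> bucket 2 (collision)
152 -> bucket 2 (collision)
Final buckets:
0: -
1: 505 -> 901 -> 211
2: 890 -> 254 -> 626 -> 830 -> 338 -> 542 -> 152
3: -
4: 778
5: -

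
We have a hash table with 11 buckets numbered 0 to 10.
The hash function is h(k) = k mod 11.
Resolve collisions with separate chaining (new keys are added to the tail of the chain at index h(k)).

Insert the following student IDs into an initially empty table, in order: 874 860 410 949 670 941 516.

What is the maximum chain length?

Insert 874: h=5, bucket 5 empty -> new chain.
Insert 860: h=2, bucket 2 empty -> new chain.
Insert 410: h=3, bucket 3 empty -> new chain.
Insert 949: h=3, bucket 3 nonempty -> append to chain.
Insert 670: h=10, bucket 10 empty -> new chain.
Insert 941: h=6, bucket 6 empty -> new chain.
Insert 516: h=10, bucket 10 nonempty -> append to chain.
Final buckets:
0: —
1: —
2: 860
3: 410 -> 949
4: —
5: 874
6: 941
7: —
8: —
9: —
10: 670 -> 516

2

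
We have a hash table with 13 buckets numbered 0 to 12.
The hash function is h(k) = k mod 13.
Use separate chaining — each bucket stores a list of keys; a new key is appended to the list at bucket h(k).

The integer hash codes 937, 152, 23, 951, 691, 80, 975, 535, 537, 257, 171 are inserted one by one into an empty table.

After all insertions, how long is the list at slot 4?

1

Insert 937: h=1, bucket 1 empty → new chain.
Insert 152: h=9, bucket 9 empty → new chain.
Insert 23: h=10, bucket 10 empty → new chain.
Insert 951: h=2, bucket 2 empty → new chain.
Insert 691: h=2, bucket 2 nonempty → append to chain.
Insert 80: h=2, bucket 2 nonempty → append to chain.
Insert 975: h=0, bucket 0 empty → new chain.
Insert 535: h=2, bucket 2 nonempty → append to chain.
Insert 537: h=4, bucket 4 empty → new chain.
Insert 257: h=10, bucket 10 nonempty → append to chain.
Insert 171: h=2, bucket 2 nonempty → append to chain.
Final buckets:
0: 975
1: 937
2: 951 -> 691 -> 80 -> 535 -> 171
3: ∅
4: 537
5: ∅
6: ∅
7: ∅
8: ∅
9: 152
10: 23 -> 257
11: ∅
12: ∅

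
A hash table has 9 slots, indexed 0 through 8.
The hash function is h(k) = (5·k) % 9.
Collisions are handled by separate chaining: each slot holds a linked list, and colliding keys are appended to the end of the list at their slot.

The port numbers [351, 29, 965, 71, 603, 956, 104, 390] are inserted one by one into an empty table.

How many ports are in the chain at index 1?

Insert 351: h=0, bucket 0 empty → new chain.
Insert 29: h=1, bucket 1 empty → new chain.
Insert 965: h=1, bucket 1 nonempty → append to chain.
Insert 71: h=4, bucket 4 empty → new chain.
Insert 603: h=0, bucket 0 nonempty → append to chain.
Insert 956: h=1, bucket 1 nonempty → append to chain.
Insert 104: h=7, bucket 7 empty → new chain.
Insert 390: h=6, bucket 6 empty → new chain.
Final buckets:
0: 351 -> 603
1: 29 -> 965 -> 956
2: _
3: _
4: 71
5: _
6: 390
7: 104
8: _

3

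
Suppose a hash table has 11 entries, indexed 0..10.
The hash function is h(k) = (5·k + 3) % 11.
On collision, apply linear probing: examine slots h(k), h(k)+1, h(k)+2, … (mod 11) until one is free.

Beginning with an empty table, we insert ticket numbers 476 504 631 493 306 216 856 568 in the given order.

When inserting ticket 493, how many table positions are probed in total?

2

476 hashes to 7; slot 7 is free → place at 7.
504 hashes to 4; slot 4 is free → place at 4.
631 hashes to 1; slot 1 is free → place at 1.
493 hashes to 4; 4 taken → place at 5.
306 hashes to 4; 4,5 taken → place at 6.
216 hashes to 5; 5,6,7 taken → place at 8.
856 hashes to 4; 4,5,6,7,8 taken → place at 9.
568 hashes to 5; 5,6,7,8,9 taken → place at 10.
Table: [—, 631, —, —, 504, 493, 306, 476, 216, 856, 568]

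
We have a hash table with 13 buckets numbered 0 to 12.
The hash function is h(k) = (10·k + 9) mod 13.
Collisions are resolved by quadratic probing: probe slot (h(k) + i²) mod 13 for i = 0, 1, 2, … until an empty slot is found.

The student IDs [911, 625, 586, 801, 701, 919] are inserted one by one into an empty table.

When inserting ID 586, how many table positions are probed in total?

911: h=6 -> slot 6
625: h=6, probe 6,7 -> slot 7
586: h=6, probe 6,7,10 -> slot 10
801: h=11 -> slot 11
701: h=12 -> slot 12
919: h=8 -> slot 8
Table: [-, -, -, -, -, -, 911, 625, 919, -, 586, 801, 701]

3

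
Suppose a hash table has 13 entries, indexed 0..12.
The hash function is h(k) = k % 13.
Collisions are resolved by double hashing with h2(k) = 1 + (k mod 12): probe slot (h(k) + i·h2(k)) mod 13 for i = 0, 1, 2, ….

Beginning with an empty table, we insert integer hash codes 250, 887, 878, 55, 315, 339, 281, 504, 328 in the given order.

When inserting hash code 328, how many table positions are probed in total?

250: h=3 → slot 3
887: h=3, h2=12, probe 3,2 → slot 2
878: h=7 → slot 7
55: h=3, h2=8, probe 3,11 → slot 11
315: h=3, h2=4, probe 3,7,11,2,6 → slot 6
339: h=1 → slot 1
281: h=8 → slot 8
504: h=10 → slot 10
328: h=3, h2=5, probe 3,8,0 → slot 0
Table: [328, 339, 887, 250, —, —, 315, 878, 281, —, 504, 55, —]

3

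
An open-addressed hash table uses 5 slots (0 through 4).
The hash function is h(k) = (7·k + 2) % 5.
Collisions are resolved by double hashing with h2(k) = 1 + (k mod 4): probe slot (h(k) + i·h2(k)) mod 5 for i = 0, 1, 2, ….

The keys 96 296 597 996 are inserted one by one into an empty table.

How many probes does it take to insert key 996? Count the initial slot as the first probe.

4

Insert 96: h=4, slot 4 empty -> index 4.
Insert 296: h=4, h2=1, slot 4 occupied -> index 0.
Insert 597: h=1, slot 1 empty -> index 1.
Insert 996: h=4, h2=1, slots 4,0,1 occupied -> index 2.
Table: [296, 597, 996, _, 96]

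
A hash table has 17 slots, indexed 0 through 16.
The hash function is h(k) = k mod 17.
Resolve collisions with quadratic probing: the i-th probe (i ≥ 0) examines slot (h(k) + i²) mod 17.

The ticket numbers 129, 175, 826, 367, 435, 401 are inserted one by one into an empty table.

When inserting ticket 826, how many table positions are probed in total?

129: h=10 => slot 10
175: h=5 => slot 5
826: h=10, probe 10,11 => slot 11
367: h=10, probe 10,11,14 => slot 14
435: h=10, probe 10,11,14,2 => slot 2
401: h=10, probe 10,11,14,2,9 => slot 9
Table: [., ., 435, ., ., 175, ., ., ., 401, 129, 826, ., ., 367, ., .]

2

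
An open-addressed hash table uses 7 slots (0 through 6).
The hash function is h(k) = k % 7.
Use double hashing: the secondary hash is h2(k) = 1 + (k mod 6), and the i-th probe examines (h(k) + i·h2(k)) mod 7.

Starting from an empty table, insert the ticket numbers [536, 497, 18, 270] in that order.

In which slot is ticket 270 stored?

Insert 536: h=4, slot 4 empty => index 4.
Insert 497: h=0, slot 0 empty => index 0.
Insert 18: h=4, h2=1, slot 4 occupied => index 5.
Insert 270: h=4, h2=1, slots 4,5 occupied => index 6.
Table: [497, —, —, —, 536, 18, 270]

6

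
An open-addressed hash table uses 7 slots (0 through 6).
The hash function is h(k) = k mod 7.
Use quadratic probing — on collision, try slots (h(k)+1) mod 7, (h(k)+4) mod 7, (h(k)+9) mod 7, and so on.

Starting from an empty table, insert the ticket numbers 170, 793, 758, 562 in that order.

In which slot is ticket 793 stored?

3

Insert 170: h=2, slot 2 empty => index 2.
Insert 793: h=2, slot 2 occupied => index 3.
Insert 758: h=2, slots 2,3 occupied => index 6.
Insert 562: h=2, slots 2,3,6 occupied => index 4.
Table: [∅, ∅, 170, 793, 562, ∅, 758]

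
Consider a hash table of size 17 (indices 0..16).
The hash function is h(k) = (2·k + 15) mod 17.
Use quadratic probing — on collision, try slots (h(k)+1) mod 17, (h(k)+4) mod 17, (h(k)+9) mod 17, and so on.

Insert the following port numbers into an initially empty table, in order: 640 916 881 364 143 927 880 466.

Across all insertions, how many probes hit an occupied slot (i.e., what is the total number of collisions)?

4

Insert 640: h=3, slot 3 empty → index 3.
Insert 916: h=11, slot 11 empty → index 11.
Insert 881: h=9, slot 9 empty → index 9.
Insert 364: h=12, slot 12 empty → index 12.
Insert 143: h=12, slot 12 occupied → index 13.
Insert 927: h=16, slot 16 empty → index 16.
Insert 880: h=7, slot 7 empty → index 7.
Insert 466: h=12, slots 12,13,16 occupied → index 4.
Table: [_, _, _, 640, 466, _, _, 880, _, 881, _, 916, 364, 143, _, _, 927]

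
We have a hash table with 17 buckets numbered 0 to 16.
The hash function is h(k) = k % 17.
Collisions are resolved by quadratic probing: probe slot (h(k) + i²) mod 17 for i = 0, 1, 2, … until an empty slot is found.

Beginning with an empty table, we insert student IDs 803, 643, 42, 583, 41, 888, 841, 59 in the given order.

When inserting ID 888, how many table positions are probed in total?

803: h=4 -> slot 4
643: h=14 -> slot 14
42: h=8 -> slot 8
583: h=5 -> slot 5
41: h=7 -> slot 7
888: h=4, probe 4,5,8,13 -> slot 13
841: h=8, probe 8,9 -> slot 9
59: h=8, probe 8,9,12 -> slot 12
Table: [-, -, -, -, 803, 583, -, 41, 42, 841, -, -, 59, 888, 643, -, -]

4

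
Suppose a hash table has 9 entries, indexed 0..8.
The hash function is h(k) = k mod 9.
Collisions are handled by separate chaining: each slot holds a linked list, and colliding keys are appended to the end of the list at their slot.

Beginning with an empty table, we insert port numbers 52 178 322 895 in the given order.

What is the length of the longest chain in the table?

Insert 52: h=7, bucket 7 empty → new chain.
Insert 178: h=7, bucket 7 nonempty → append to chain.
Insert 322: h=7, bucket 7 nonempty → append to chain.
Insert 895: h=4, bucket 4 empty → new chain.
Final buckets:
0: -
1: -
2: -
3: -
4: 895
5: -
6: -
7: 52 -> 178 -> 322
8: -

3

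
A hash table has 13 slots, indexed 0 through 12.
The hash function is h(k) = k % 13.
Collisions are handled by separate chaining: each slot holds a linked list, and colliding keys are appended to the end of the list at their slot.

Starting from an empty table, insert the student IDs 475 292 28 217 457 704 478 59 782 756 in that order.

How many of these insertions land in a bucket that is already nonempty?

5

Insert 475: h=7, bucket 7 empty -> new chain.
Insert 292: h=6, bucket 6 empty -> new chain.
Insert 28: h=2, bucket 2 empty -> new chain.
Insert 217: h=9, bucket 9 empty -> new chain.
Insert 457: h=2, bucket 2 nonempty -> append to chain.
Insert 704: h=2, bucket 2 nonempty -> append to chain.
Insert 478: h=10, bucket 10 empty -> new chain.
Insert 59: h=7, bucket 7 nonempty -> append to chain.
Insert 782: h=2, bucket 2 nonempty -> append to chain.
Insert 756: h=2, bucket 2 nonempty -> append to chain.
Final buckets:
0: _
1: _
2: 28 -> 457 -> 704 -> 782 -> 756
3: _
4: _
5: _
6: 292
7: 475 -> 59
8: _
9: 217
10: 478
11: _
12: _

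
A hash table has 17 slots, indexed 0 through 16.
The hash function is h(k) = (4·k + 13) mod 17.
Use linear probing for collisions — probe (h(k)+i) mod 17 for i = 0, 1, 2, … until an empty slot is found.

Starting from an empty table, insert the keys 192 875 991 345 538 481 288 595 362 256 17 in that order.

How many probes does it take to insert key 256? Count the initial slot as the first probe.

Insert 192: h=16, slot 16 empty -> index 16.
Insert 875: h=11, slot 11 empty -> index 11.
Insert 991: h=16, slot 16 occupied -> index 0.
Insert 345: h=16, slots 16,0 occupied -> index 1.
Insert 538: h=6, slot 6 empty -> index 6.
Insert 481: h=16, slots 16,0,1 occupied -> index 2.
Insert 288: h=9, slot 9 empty -> index 9.
Insert 595: h=13, slot 13 empty -> index 13.
Insert 362: h=16, slots 16,0,1,2 occupied -> index 3.
Insert 256: h=0, slots 0,1,2,3 occupied -> index 4.
Insert 17: h=13, slot 13 occupied -> index 14.
Table: [991, 345, 481, 362, 256, ., 538, ., ., 288, ., 875, ., 595, 17, ., 192]

5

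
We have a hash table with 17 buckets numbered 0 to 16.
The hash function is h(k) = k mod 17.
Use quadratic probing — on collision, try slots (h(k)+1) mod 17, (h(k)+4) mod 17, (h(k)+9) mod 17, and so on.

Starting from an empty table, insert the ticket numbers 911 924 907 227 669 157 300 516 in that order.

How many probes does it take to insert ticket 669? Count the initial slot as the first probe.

5

Insert 911: h=10, slot 10 empty → index 10.
Insert 924: h=6, slot 6 empty → index 6.
Insert 907: h=6, slot 6 occupied → index 7.
Insert 227: h=6, slots 6,7,10 occupied → index 15.
Insert 669: h=6, slots 6,7,10,15 occupied → index 5.
Insert 157: h=4, slot 4 empty → index 4.
Insert 300: h=11, slot 11 empty → index 11.
Insert 516: h=6, slots 6,7,10,15,5 occupied → index 14.
Table: [., ., ., ., 157, 669, 924, 907, ., ., 911, 300, ., ., 516, 227, .]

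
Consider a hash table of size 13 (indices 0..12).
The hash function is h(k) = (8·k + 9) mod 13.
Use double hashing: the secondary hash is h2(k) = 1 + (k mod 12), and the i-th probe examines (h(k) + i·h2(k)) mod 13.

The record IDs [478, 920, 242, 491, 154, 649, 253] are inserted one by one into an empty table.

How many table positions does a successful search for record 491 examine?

478: h=11 => slot 11
920: h=11, h2=9, probe 11,7 => slot 7
242: h=8 => slot 8
491: h=11, h2=12, probe 11,10 => slot 10
154: h=6 => slot 6
649: h=1 => slot 1
253: h=5 => slot 5
Table: [∅, 649, ∅, ∅, ∅, 253, 154, 920, 242, ∅, 491, 478, ∅]
Lookup 491: h=11, h2=12, probe 11,10 → found at 10.

2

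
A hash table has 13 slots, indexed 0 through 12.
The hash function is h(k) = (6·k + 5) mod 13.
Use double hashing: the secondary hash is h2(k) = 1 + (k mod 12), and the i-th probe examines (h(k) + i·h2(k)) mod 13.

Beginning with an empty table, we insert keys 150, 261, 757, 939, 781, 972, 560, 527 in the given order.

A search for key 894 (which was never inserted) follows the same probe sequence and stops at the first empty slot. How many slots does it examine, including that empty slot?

6

Insert 150: h=8, slot 8 empty -> index 8.
Insert 261: h=11, slot 11 empty -> index 11.
Insert 757: h=10, slot 10 empty -> index 10.
Insert 939: h=10, h2=4, slot 10 occupied -> index 1.
Insert 781: h=11, h2=2, slot 11 occupied -> index 0.
Insert 972: h=0, h2=1, slots 0,1 occupied -> index 2.
Insert 560: h=11, h2=9, slot 11 occupied -> index 7.
Insert 527: h=8, h2=12, slots 8,7 occupied -> index 6.
Table: [781, 939, 972, ∅, ∅, ∅, 527, 560, 150, ∅, 757, 261, ∅]
Lookup 894: h=0, h2=7, probe 0,7,1,8,2,9 → slot 9 empty, not found.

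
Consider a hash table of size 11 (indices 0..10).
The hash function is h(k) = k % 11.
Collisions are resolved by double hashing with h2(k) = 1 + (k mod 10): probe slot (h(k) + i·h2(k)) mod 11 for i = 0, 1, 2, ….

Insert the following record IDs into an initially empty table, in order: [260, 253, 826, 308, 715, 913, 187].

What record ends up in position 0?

260: h=7 → slot 7
253: h=0 → slot 0
826: h=1 → slot 1
308: h=0, h2=9, probe 0,9 → slot 9
715: h=0, h2=6, probe 0,6 → slot 6
913: h=0, h2=4, probe 0,4 → slot 4
187: h=0, h2=8, probe 0,8 → slot 8
Table: [253, 826, _, _, 913, _, 715, 260, 187, 308, _]

253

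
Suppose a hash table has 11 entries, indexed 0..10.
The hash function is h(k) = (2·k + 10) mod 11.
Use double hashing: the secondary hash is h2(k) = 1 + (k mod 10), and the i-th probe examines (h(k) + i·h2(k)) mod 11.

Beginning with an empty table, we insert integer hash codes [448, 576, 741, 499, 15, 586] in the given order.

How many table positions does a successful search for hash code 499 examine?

448: h=4 → slot 4
576: h=7 → slot 7
741: h=7, h2=2, probe 7,9 → slot 9
499: h=7, h2=10, probe 7,6 → slot 6
15: h=7, h2=6, probe 7,2 → slot 2
586: h=5 → slot 5
Table: [., ., 15, ., 448, 586, 499, 576, ., 741, .]
Lookup 499: h=7, h2=10, probe 7,6 → found at 6.

2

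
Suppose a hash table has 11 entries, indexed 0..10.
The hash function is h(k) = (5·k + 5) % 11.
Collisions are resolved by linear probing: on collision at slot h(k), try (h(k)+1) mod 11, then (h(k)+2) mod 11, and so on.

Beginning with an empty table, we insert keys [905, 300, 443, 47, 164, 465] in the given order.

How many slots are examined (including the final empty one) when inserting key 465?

905 hashes to 9; slot 9 is free -> place at 9.
300 hashes to 9; 9 taken -> place at 10.
443 hashes to 9; 9,10 taken -> place at 0.
47 hashes to 9; 9,10,0 taken -> place at 1.
164 hashes to 0; 0,1 taken -> place at 2.
465 hashes to 9; 9,10,0,1,2 taken -> place at 3.
Table: [443, 47, 164, 465, —, —, —, —, —, 905, 300]

6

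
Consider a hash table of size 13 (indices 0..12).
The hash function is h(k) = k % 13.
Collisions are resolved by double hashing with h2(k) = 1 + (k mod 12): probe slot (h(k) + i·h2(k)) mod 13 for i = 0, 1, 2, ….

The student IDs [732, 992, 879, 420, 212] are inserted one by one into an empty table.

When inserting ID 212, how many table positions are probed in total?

Insert 732: h=4, slot 4 empty -> index 4.
Insert 992: h=4, h2=9, slot 4 occupied -> index 0.
Insert 879: h=8, slot 8 empty -> index 8.
Insert 420: h=4, h2=1, slot 4 occupied -> index 5.
Insert 212: h=4, h2=9, slots 4,0 occupied -> index 9.
Table: [992, ., ., ., 732, 420, ., ., 879, 212, ., ., .]

3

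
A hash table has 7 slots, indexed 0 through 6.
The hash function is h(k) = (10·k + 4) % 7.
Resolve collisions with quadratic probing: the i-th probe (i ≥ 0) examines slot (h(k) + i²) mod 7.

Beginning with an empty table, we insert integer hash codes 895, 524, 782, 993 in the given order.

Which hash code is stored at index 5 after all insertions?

782

895: h=1 => slot 1
524: h=1, probe 1,2 => slot 2
782: h=5 => slot 5
993: h=1, probe 1,2,5,3 => slot 3
Table: [—, 895, 524, 993, —, 782, —]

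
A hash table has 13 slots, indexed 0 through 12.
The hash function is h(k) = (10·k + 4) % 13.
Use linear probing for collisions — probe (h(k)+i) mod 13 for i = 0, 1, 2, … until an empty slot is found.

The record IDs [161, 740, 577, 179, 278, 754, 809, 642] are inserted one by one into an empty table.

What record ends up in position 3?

161: h=2 → slot 2
740: h=7 → slot 7
577: h=2, probe 2,3 → slot 3
179: h=0 → slot 0
278: h=2, probe 2,3,4 → slot 4
754: h=4, probe 4,5 → slot 5
809: h=8 → slot 8
642: h=2, probe 2,3,4,5,6 → slot 6
Table: [179, -, 161, 577, 278, 754, 642, 740, 809, -, -, -, -]

577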